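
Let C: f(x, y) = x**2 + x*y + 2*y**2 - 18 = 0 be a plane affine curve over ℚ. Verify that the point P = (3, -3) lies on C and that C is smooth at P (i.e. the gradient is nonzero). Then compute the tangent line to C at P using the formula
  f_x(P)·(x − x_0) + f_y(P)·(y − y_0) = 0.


Tangent line at P: 3*x - 9*y - 36 = 0.

Step 1: f(3, -3) = 0, so P lies on C.
Step 2: partial derivatives
  f_x(x, y) = 2*x + y, f_y(x, y) = x + 4*y.
  f_x(P) = 3, f_y(P) = -9 (gradient nonzero, so P is smooth).
Step 3: tangent line at P: 3·(x − 3) + -9·(y − -3) = 0.
Expanding: 3*x - 9*y - 36 = 0.


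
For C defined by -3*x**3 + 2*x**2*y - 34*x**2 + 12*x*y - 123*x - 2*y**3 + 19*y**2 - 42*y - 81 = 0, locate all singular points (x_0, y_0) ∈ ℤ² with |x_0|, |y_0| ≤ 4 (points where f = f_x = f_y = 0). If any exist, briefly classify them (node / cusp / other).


Singular points: {(-3, 3)}; classification: node.

Compute partial derivatives:
  f_x = -9*x**2 + 4*x*y - 68*x + 12*y - 123.
  f_y = 2*x**2 + 12*x - 6*y**2 + 38*y - 42.
Scan x_0 ∈ {−4, ..., 4}. For each x_0, f_y(x_0, y) is a polynomial in y; find its integer roots y ∈ {−4, ..., 4}, then test f_x and f at those candidates.
  x = -4: f_y(-4, y) = -6*y**2 + 38*y - 58; no integer root y with |y| ≤ 4.
  x = -3: f_y(-3, y) = -6*y**2 + 38*y - 60; vanishes at y ∈ {3}. (-3, 3): f_x = 0, f = 0 — SINGULAR.
  x = -2: f_y(-2, y) = -6*y**2 + 38*y - 58; no integer root y with |y| ≤ 4.
  x = -1: f_y(-1, y) = -6*y**2 + 38*y - 52; vanishes at y ∈ {2}. (-1, 2): f_x = -48 ≠ 0.
  x = 0: f_y(0, y) = -6*y**2 + 38*y - 42; no integer root y with |y| ≤ 4.
  x = 1: f_y(1, y) = -6*y**2 + 38*y - 28; no integer root y with |y| ≤ 4.
  x = 2: f_y(2, y) = -6*y**2 + 38*y - 10; no integer root y with |y| ≤ 4.
  x = 3: f_y(3, y) = -6*y**2 + 38*y + 12; no integer root y with |y| ≤ 4.
  x = 4: f_y(4, y) = -6*y**2 + 38*y + 38; no integer root y with |y| ≤ 4.
Only singular point on the grid: (-3, 3).
Classify: substitute x = -3 + u, y = 3 + v and expand: f = -3*u**3 + 2*u**2*v - u**2 - 2*v**3 + v**2.
No constant or linear terms (consistent with a singular point). Quadratic part: -u**2 + v**2. Cubic part: -3*u**3 + 2*u**2*v - 2*v**3.
The quadratic part v**2 - u**2 = (v − u)(v + u) splits into two distinct linear factors, so there are two distinct tangent lines y − 3 = ±(x − -3) — this is a node (ordinary double point).
Classification: node.


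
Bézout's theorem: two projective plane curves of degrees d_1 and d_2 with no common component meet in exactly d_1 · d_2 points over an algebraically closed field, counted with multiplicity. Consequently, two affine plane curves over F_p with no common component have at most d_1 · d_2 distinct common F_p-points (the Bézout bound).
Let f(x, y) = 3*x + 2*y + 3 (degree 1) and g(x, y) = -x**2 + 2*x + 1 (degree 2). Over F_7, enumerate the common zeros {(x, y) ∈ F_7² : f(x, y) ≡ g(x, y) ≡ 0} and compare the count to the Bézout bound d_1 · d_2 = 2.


Common zeros: {(4, 3), (5, 5)}; count = 2; Bézout bound = 2.

deg(f) = 1, deg(g) = 2, so Bézout bound = 2.
Scan x ∈ F_7. For each x, list the y ∈ F_7 with f(x, y) ≡ 0 and those with g(x, y) ≡ 0 (mod 7); the common zeros in that column are the intersection.
  x = 0: f ≡ 0 at y ∈ {2}; g ≡ 0 at y ∈ ∅; common: ∅.
  x = 1: f ≡ 0 at y ∈ {4}; g ≡ 0 at y ∈ ∅; common: ∅.
  x = 2: f ≡ 0 at y ∈ {6}; g ≡ 0 at y ∈ ∅; common: ∅.
  x = 3: f ≡ 0 at y ∈ {1}; g ≡ 0 at y ∈ ∅; common: ∅.
  x = 4: f ≡ 0 at y ∈ {3}; g ≡ 0 at y ∈ {0, 1, 2, 3, 4, 5, 6}; common: {3}.
  x = 5: f ≡ 0 at y ∈ {5}; g ≡ 0 at y ∈ {0, 1, 2, 3, 4, 5, 6}; common: {5}.
  x = 6: f ≡ 0 at y ∈ {0}; g ≡ 0 at y ∈ ∅; common: ∅.
Collecting: common zeros = {(4, 3), (5, 5)}, so the count is 2.
Comparison with the Bézout bound: 2 ≤ 2 = deg(f)·deg(g), as expected for curves with no common component (the bound is attained).


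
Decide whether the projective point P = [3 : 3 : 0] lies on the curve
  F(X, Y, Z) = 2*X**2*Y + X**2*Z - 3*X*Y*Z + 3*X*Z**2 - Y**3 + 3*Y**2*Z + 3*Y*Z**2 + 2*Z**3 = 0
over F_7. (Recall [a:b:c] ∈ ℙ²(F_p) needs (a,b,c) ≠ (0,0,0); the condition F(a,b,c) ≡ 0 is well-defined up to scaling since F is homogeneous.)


F(3,3,0) ≡ 6 (mod 7); P is NOT on the curve.

Evaluate F(3, 3, 0) term-by-term (mod 7).
  2*X**2*Y ↦ 2·9·3·1 = 54
  X**2*Z ↦ 1·9·1·0 = 0
  -3*X*Y*Z ↦ -3·3·3·0 = 0
  3*X*Z**2 ↦ 3·3·1·0 = 0
  -Y**3 ↦ -1·1·27·1 = -27
  3*Y**2*Z ↦ 3·1·9·0 = 0
  3*Y*Z**2 ↦ 3·1·3·0 = 0
  2*Z**3 ↦ 2·1·1·0 = 0
Sum: F(3, 3, 0) = (54) + (0) + (0) + (0) + (-27) + (0) + (0) + (0) = 27.
Reducing mod 7: 27 ≡ 6 (mod 7).
Since F(a, b, c) ≡ 6 ≠ 0 (mod 7), P does NOT lie on the curve.


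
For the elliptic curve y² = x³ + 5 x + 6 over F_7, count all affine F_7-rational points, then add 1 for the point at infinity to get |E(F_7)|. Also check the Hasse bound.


Affine points = {(5, 3), (5, 4), (6, 0)}; affine count = 3; |E(F_7)| = 4.

Discriminant check: Δ ∝ 4a³ + 27b² = 4·5³ + 27·6² = 4·125 + 27·36 ≡ 2 (mod 7). Nonzero ⇒ E is nonsingular.
For each x ∈ F_7, compute rhs = x³ + 5·x + 6 mod 7, then count y ∈ F_7 with y² ≡ rhs.
  x = 0: rhs = 6, matching y values: none (0 points).
  x = 1: rhs = 5, matching y values: none (0 points).
  x = 2: rhs = 3, matching y values: none (0 points).
  x = 3: rhs = 6, matching y values: none (0 points).
  x = 4: rhs = 6, matching y values: none (0 points).
  x = 5: rhs = 2, matching y values: 3, 4 (2 points).
  x = 6: rhs = 0, matching y values: 0 (1 points).
Total affine count: 3.
Full point count |E(F_7)| = 3 + 1 = 4.
Hasse bound: |4 − (7+1)| = |-4| = 4 ≤ 2√7 ≈ 5.2915 ✓.


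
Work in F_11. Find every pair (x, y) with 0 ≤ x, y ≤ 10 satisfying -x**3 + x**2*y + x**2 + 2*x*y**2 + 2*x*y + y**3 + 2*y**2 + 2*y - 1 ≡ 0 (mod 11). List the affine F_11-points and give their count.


Affine F_11-points: {(1, 2), (1, 3), (3, 2), (4, 10), (5, 7), (7, 7), (8, 4), (9, 0), (10, 2)}; count = 9.

For each of the 121 pairs (x, y) ∈ F_11², evaluate f(x, y) mod 11. Record the zeros.
  x = 0: [0↦10, 1↦4, 2↦8, 3↦6, 4↦4, 5↦8, 6↦2, 7↦3, 8↦6, 9↦6, 10↦9]  zeros at y ∈ ∅
  x = 1: [0↦10, 1↦9, 2↦0, 3↦0, 4↦4, 5↦7, 6↦4, 7↦1, 8↦4, 9↦8, 10↦8]  zeros at y ∈ {2, 3}
  x = 2: [0↦6, 1↦1, 2↦3, 3↦7, 4↦8, 5↦1, 6↦3, 7↦9, 8↦3, 9↦2, 10↦1]  zeros at y ∈ ∅
  x = 3: [0↦3, 1↦7, 2↦0, 3↦10, 4↦10, 5↦6, 6↦4, 7↦10, 8↦8, 9↦4, 10↦4]  zeros at y ∈ {2}
  x = 4: [0↦6, 1↦10, 2↦7, 3↦3, 4↦4, 5↦5, 6↦1, 7↦9, 8↦2, 9↦8, 10↦0]  zeros at y ∈ {10}
  x = 5: [0↦9, 1↦4, 2↦7, 3↦2, 4↦6, 5↦3, 6↦10, 7↦0, 8↦1, 9↦8, 10↦5]  zeros at y ∈ {7}
  x = 6: [0↦6, 1↦5, 2↦5, 3↦1, 4↦10, 5↦5, 6↦3, 7↦10, 8↦10, 9↦9, 10↦2]  zeros at y ∈ ∅
  x = 7: [0↦2, 1↦7, 2↦6, 3↦5, 4↦10, 5↦5, 6↦7, 7↦0, 8↦1, 9↦5, 10↦7]  zeros at y ∈ {7}
  x = 8: [0↦2, 1↦4, 2↦4, 3↦8, 4↦0, 5↦8, 6↦5, 7↦8, 8↦1, 9↦1, 10↦3]  zeros at y ∈ {4}
  x = 9: [0↦0, 1↦1, 2↦4, 3↦4, 4↦7, 5↦8, 6↦2, 7↦6, 8↦4, 9↦2, 10↦6]  zeros at y ∈ {0}
  x = 10: [0↦1, 1↦3, 2↦0, 3↦9, 4↦3, 5↦10, 6↦3, 7↦10, 8↦4, 9↦2, 10↦10]  zeros at y ∈ {2}
Collecting zeros: affine points = {(1, 2), (1, 3), (3, 2), (4, 10), (5, 7), (7, 7), (8, 4), (9, 0), (10, 2)}.
Total count |C(F_11)_aff| = 9.


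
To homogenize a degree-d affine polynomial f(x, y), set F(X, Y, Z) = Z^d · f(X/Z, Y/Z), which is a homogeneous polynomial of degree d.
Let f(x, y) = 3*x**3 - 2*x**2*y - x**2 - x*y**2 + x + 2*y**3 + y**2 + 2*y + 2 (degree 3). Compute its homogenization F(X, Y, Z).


F(X, Y, Z) = 3*X**3 - 2*X**2*Y - X**2*Z - X*Y**2 + X*Z**2 + 2*Y**3 + Y**2*Z + 2*Y*Z**2 + 2*Z**3

deg(f) = 3.
Substitute x = X/Z, y = Y/Z into f, then multiply by Z^3.
  monomial 3·x^3·y^0 ↦ 3·X^3·Y^0·Z^0.
  monomial -2·x^2·y^1 ↦ -2·X^2·Y^1·Z^0.
  monomial -1·x^2·y^0 ↦ -1·X^2·Y^0·Z^1.
  monomial -1·x^1·y^2 ↦ -1·X^1·Y^2·Z^0.
  monomial 1·x^1·y^0 ↦ 1·X^1·Y^0·Z^2.
  monomial 2·x^0·y^3 ↦ 2·X^0·Y^3·Z^0.
  monomial 1·x^0·y^2 ↦ 1·X^0·Y^2·Z^1.
  monomial 2·x^0·y^1 ↦ 2·X^0·Y^1·Z^2.
  monomial 2·x^0·y^0 ↦ 2·X^0·Y^0·Z^3.
Collecting: F(X, Y, Z) = 3*X**3 - 2*X**2*Y - X**2*Z - X*Y**2 + X*Z**2 + 2*Y**3 + Y**2*Z + 2*Y*Z**2 + 2*Z**3.


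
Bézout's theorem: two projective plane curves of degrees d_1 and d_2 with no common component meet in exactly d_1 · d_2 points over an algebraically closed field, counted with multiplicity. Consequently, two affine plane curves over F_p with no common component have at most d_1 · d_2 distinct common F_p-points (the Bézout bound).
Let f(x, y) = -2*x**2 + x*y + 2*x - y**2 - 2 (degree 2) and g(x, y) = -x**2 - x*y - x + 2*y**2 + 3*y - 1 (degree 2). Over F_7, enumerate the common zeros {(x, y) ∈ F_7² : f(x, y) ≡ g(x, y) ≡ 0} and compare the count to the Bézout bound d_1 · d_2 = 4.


Common zeros: ∅; count = 0; Bézout bound = 4.

deg(f) = 2, deg(g) = 2, so Bézout bound = 4.
Scan x ∈ F_7. For each x, list the y ∈ F_7 with f(x, y) ≡ 0 and those with g(x, y) ≡ 0 (mod 7); the common zeros in that column are the intersection.
  x = 0: f ≡ 0 at y ∈ ∅; g ≡ 0 at y ∈ ∅; common: ∅.
  x = 1: f ≡ 0 at y ∈ {4}; g ≡ 0 at y ∈ {3}; common: ∅.
  x = 2: f ≡ 0 at y ∈ {4, 5}; g ≡ 0 at y ∈ {0, 3}; common: ∅.
  x = 3: f ≡ 0 at y ∈ {0, 3}; g ≡ 0 at y ∈ ∅; common: ∅.
  x = 4: f ≡ 0 at y ∈ ∅; g ≡ 0 at y ∈ {0, 4}; common: ∅.
  x = 5: f ≡ 0 at y ∈ {0, 5}; g ≡ 0 at y ∈ {4}; common: ∅.
  x = 6: f ≡ 0 at y ∈ ∅; g ≡ 0 at y ∈ ∅; common: ∅.
Collecting: common zeros = ∅, so the count is 0.
Comparison with the Bézout bound: 0 ≤ 4 = deg(f)·deg(g), as expected for curves with no common component (the affine F_7-count falls short of the bound because intersections may lie at infinity, over extension fields, or carry multiplicity).


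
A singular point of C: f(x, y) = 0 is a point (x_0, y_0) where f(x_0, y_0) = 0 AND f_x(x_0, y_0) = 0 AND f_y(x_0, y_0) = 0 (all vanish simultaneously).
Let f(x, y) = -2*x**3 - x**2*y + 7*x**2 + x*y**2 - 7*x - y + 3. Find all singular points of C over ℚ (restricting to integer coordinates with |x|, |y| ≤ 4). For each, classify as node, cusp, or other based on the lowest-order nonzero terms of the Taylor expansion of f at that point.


Singular points: {(1, 1)}; classification: cusp.

Compute partial derivatives:
  f_x = -6*x**2 - 2*x*y + 14*x + y**2 - 7.
  f_y = -x**2 + 2*x*y - 1.
Scan x_0 ∈ {−4, ..., 4}. For each x_0, f_y(x_0, y) is a polynomial in y; find its integer roots y ∈ {−4, ..., 4}, then test f_x and f at those candidates.
  x = -4: f_y(-4, y) = -8*y - 17; no integer root y with |y| ≤ 4.
  x = -3: f_y(-3, y) = -6*y - 10; no integer root y with |y| ≤ 4.
  x = -2: f_y(-2, y) = -4*y - 5; no integer root y with |y| ≤ 4.
  x = -1: f_y(-1, y) = -2*y - 2; vanishes at y ∈ {-1}. (-1, -1): f_x = -28 ≠ 0.
  x = 0: f_y(0, y) = -1; no integer root y with |y| ≤ 4.
  x = 1: f_y(1, y) = 2*y - 2; vanishes at y ∈ {1}. (1, 1): f_x = 0, f = 0 — SINGULAR.
  x = 2: f_y(2, y) = 4*y - 5; no integer root y with |y| ≤ 4.
  x = 3: f_y(3, y) = 6*y - 10; no integer root y with |y| ≤ 4.
  x = 4: f_y(4, y) = 8*y - 17; no integer root y with |y| ≤ 4.
Only singular point on the grid: (1, 1).
Classify: substitute x = 1 + u, y = 1 + v and expand: f = -2*u**3 - u**2*v + u*v**2 + v**2.
No constant or linear terms (consistent with a singular point). Quadratic part: v**2. Cubic part: -2*u**3 - u**2*v + u*v**2.
The quadratic part v**2 is a perfect square, so there is a single (double) tangent line v = 0, i.e. y = 1. Restricting the cubic part to that line (v = 0) leaves -2*u**3 ≠ 0, so f is not divisible by v and the branch is v² ≈ 2*u**3 to lowest order — this is a cusp.
Classification: cusp.


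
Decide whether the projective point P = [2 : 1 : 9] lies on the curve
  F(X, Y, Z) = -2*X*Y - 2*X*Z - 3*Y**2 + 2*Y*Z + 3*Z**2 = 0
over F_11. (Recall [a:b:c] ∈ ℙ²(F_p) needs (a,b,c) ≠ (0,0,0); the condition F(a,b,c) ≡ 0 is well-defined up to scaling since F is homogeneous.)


F(2,1,9) ≡ 9 (mod 11); P is NOT on the curve.

Evaluate F(2, 1, 9) term-by-term (mod 11).
  -2*X*Y ↦ -2·2·1·1 = -4
  -2*X*Z ↦ -2·2·1·9 = -36
  -3*Y**2 ↦ -3·1·1·1 = -3
  2*Y*Z ↦ 2·1·1·9 = 18
  3*Z**2 ↦ 3·1·1·81 = 243
Sum: F(2, 1, 9) = (-4) + (-36) + (-3) + (18) + (243) = 218.
Reducing mod 11: 218 ≡ 9 (mod 11).
Since F(a, b, c) ≡ 9 ≠ 0 (mod 11), P does NOT lie on the curve.


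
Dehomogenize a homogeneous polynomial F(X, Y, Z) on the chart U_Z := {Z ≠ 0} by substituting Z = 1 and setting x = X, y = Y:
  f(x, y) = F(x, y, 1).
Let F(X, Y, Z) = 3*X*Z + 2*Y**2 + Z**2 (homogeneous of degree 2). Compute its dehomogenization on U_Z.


f(x, y) = 3*x + 2*y**2 + 1

On U_Z we set Z = 1. Each monomial c·X^i·Y^j·Z^k in F becomes c·x^i·y^j·1^k = c·x^i·y^j.
Substituting Z = 1: F(X, Y, 1) = 3*x + 2*y**2 + 1.
Note: deg(f) ≤ deg(F) = 2; strict inequality happens when F is divisible by Z (lost terms).


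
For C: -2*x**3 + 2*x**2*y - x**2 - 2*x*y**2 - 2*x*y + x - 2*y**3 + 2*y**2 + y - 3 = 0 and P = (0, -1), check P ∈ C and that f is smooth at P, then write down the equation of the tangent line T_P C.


Tangent line at P: x - 9*y - 9 = 0.

Step 1: f(0, -1) = 0, so P lies on C.
Step 2: partial derivatives
  f_x(x, y) = -6*x**2 + 4*x*y - 2*x - 2*y**2 - 2*y + 1, f_y(x, y) = 2*x**2 - 4*x*y - 2*x - 6*y**2 + 4*y + 1.
  f_x(P) = 1, f_y(P) = -9 (gradient nonzero, so P is smooth).
Step 3: tangent line at P: 1·(x − 0) + -9·(y − -1) = 0.
Expanding: x - 9*y - 9 = 0.


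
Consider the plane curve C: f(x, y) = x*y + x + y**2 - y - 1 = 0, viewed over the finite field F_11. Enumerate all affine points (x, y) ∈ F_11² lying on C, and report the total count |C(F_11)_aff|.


Affine F_11-points: {(0, 4), (0, 8), (1, 0), (5, 9), (6, 1), (6, 5), (7, 2), (7, 3), (10, 6), (10, 7)}; count = 10.

For each of the 121 pairs (x, y) ∈ F_11², evaluate f(x, y) mod 11. Record the zeros.
  x = 0: [0↦10, 1↦10, 2↦1, 3↦5, 4↦0, 5↦8, 6↦7, 7↦8, 8↦0, 9↦5, 10↦1]  zeros at y ∈ {4, 8}
  x = 1: [0↦0, 1↦1, 2↦4, 3↦9, 4↦5, 5↦3, 6↦3, 7↦5, 8↦9, 9↦4, 10↦1]  zeros at y ∈ {0}
  x = 2: [0↦1, 1↦3, 2↦7, 3↦2, 4↦10, 5↦9, 6↦10, 7↦2, 8↦7, 9↦3, 10↦1]  zeros at y ∈ ∅
  x = 3: [0↦2, 1↦5, 2↦10, 3↦6, 4↦4, 5↦4, 6↦6, 7↦10, 8↦5, 9↦2, 10↦1]  zeros at y ∈ ∅
  x = 4: [0↦3, 1↦7, 2↦2, 3↦10, 4↦9, 5↦10, 6↦2, 7↦7, 8↦3, 9↦1, 10↦1]  zeros at y ∈ ∅
  x = 5: [0↦4, 1↦9, 2↦5, 3↦3, 4↦3, 5↦5, 6↦9, 7↦4, 8↦1, 9↦0, 10↦1]  zeros at y ∈ {9}
  x = 6: [0↦5, 1↦0, 2↦8, 3↦7, 4↦8, 5↦0, 6↦5, 7↦1, 8↦10, 9↦10, 10↦1]  zeros at y ∈ {1, 5}
  x = 7: [0↦6, 1↦2, 2↦0, 3↦0, 4↦2, 5↦6, 6↦1, 7↦9, 8↦8, 9↦9, 10↦1]  zeros at y ∈ {2, 3}
  x = 8: [0↦7, 1↦4, 2↦3, 3↦4, 4↦7, 5↦1, 6↦8, 7↦6, 8↦6, 9↦8, 10↦1]  zeros at y ∈ ∅
  x = 9: [0↦8, 1↦6, 2↦6, 3↦8, 4↦1, 5↦7, 6↦4, 7↦3, 8↦4, 9↦7, 10↦1]  zeros at y ∈ ∅
  x = 10: [0↦9, 1↦8, 2↦9, 3↦1, 4↦6, 5↦2, 6↦0, 7↦0, 8↦2, 9↦6, 10↦1]  zeros at y ∈ {6, 7}
Collecting zeros: affine points = {(0, 4), (0, 8), (1, 0), (5, 9), (6, 1), (6, 5), (7, 2), (7, 3), (10, 6), (10, 7)}.
Total count |C(F_11)_aff| = 10.


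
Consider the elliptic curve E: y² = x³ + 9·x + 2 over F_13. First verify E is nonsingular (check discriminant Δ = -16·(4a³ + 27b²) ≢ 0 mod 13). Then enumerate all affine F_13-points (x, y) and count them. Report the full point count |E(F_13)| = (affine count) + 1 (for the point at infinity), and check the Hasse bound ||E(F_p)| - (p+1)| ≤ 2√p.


Affine points = {(1, 5), (1, 8), (3, 2), (3, 11), (5, 4), (5, 9), (6, 5), (6, 8), (8, 1), (8, 12), (10, 0)}; affine count = 11; |E(F_13)| = 12.

Discriminant check: Δ ∝ 4a³ + 27b² = 4·9³ + 27·2² = 4·729 + 27·4 ≡ 8 (mod 13). Nonzero ⇒ E is nonsingular.
For each x ∈ F_13, compute rhs = x³ + 9·x + 2 mod 13, then count y ∈ F_13 with y² ≡ rhs.
  x = 0: rhs = 2, matching y values: none (0 points).
  x = 1: rhs = 12, matching y values: 5, 8 (2 points).
  x = 2: rhs = 2, matching y values: none (0 points).
  x = 3: rhs = 4, matching y values: 2, 11 (2 points).
  x = 4: rhs = 11, matching y values: none (0 points).
  x = 5: rhs = 3, matching y values: 4, 9 (2 points).
  x = 6: rhs = 12, matching y values: 5, 8 (2 points).
  x = 7: rhs = 5, matching y values: none (0 points).
  x = 8: rhs = 1, matching y values: 1, 12 (2 points).
  x = 9: rhs = 6, matching y values: none (0 points).
  x = 10: rhs = 0, matching y values: 0 (1 points).
  x = 11: rhs = 2, matching y values: none (0 points).
  x = 12: rhs = 5, matching y values: none (0 points).
Total affine count: 11.
Full point count |E(F_13)| = 11 + 1 = 12.
Hasse bound: |12 − (13+1)| = |-2| = 2 ≤ 2√13 ≈ 7.2111 ✓.


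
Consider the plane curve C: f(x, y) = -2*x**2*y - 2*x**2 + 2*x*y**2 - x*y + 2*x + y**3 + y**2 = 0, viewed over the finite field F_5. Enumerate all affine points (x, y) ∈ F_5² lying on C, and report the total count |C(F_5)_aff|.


Affine F_5-points: {(0, 0), (0, 4), (1, 0), (1, 3), (1, 4), (2, 4), (3, 1), (3, 3), (3, 4), (4, 1), (4, 4)}; count = 11.

For each of the 25 pairs (x, y) ∈ F_5², evaluate f(x, y) mod 5. Record the zeros.
  x = 0: [0↦0, 1↦2, 2↦2, 3↦1, 4↦0]  zeros at y ∈ {0, 4}
  x = 1: [0↦0, 1↦1, 2↦4, 3↦0, 4↦0]  zeros at y ∈ {0, 3, 4}
  x = 2: [0↦1, 1↦2, 2↦4, 3↦3, 4↦0]  zeros at y ∈ {4}
  x = 3: [0↦3, 1↦0, 2↦2, 3↦0, 4↦0]  zeros at y ∈ {1, 3, 4}
  x = 4: [0↦1, 1↦0, 2↦3, 3↦1, 4↦0]  zeros at y ∈ {1, 4}
Collecting zeros: affine points = {(0, 0), (0, 4), (1, 0), (1, 3), (1, 4), (2, 4), (3, 1), (3, 3), (3, 4), (4, 1), (4, 4)}.
Total count |C(F_5)_aff| = 11.


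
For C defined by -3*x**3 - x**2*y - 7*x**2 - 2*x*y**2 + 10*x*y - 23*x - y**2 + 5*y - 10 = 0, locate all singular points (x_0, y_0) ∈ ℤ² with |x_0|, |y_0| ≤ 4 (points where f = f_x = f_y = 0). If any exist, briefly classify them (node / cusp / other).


Singular points: {(-1, 3)}; classification: node.

Compute partial derivatives:
  f_x = -9*x**2 - 2*x*y - 14*x - 2*y**2 + 10*y - 23.
  f_y = -x**2 - 4*x*y + 10*x - 2*y + 5.
Scan x_0 ∈ {−4, ..., 4}. For each x_0, f_y(x_0, y) is a polynomial in y; find its integer roots y ∈ {−4, ..., 4}, then test f_x and f at those candidates.
  x = -4: f_y(-4, y) = 14*y - 51; no integer root y with |y| ≤ 4.
  x = -3: f_y(-3, y) = 10*y - 34; no integer root y with |y| ≤ 4.
  x = -2: f_y(-2, y) = 6*y - 19; no integer root y with |y| ≤ 4.
  x = -1: f_y(-1, y) = 2*y - 6; vanishes at y ∈ {3}. (-1, 3): f_x = 0, f = 0 — SINGULAR.
  x = 0: f_y(0, y) = 5 - 2*y; no integer root y with |y| ≤ 4.
  x = 1: f_y(1, y) = 14 - 6*y; no integer root y with |y| ≤ 4.
  x = 2: f_y(2, y) = 21 - 10*y; no integer root y with |y| ≤ 4.
  x = 3: f_y(3, y) = 26 - 14*y; no integer root y with |y| ≤ 4.
  x = 4: f_y(4, y) = 29 - 18*y; no integer root y with |y| ≤ 4.
Only singular point on the grid: (-1, 3).
Classify: substitute x = -1 + u, y = 3 + v and expand: f = -3*u**3 - u**2*v - u**2 - 2*u*v**2 + v**2.
No constant or linear terms (consistent with a singular point). Quadratic part: -u**2 + v**2. Cubic part: -3*u**3 - u**2*v - 2*u*v**2.
The quadratic part v**2 - u**2 = (v − u)(v + u) splits into two distinct linear factors, so there are two distinct tangent lines y − 3 = ±(x − -1) — this is a node (ordinary double point).
Classification: node.


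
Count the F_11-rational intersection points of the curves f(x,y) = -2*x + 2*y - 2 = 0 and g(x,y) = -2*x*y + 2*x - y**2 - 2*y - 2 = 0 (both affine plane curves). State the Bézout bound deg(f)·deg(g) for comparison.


Common zeros: {(3, 4)}; count = 1; Bézout bound = 2.

deg(f) = 1, deg(g) = 2, so Bézout bound = 2.
Scan x ∈ F_11. For each x, list the y ∈ F_11 with f(x, y) ≡ 0 and those with g(x, y) ≡ 0 (mod 11); the common zeros in that column are the intersection.
  x = 0: f ≡ 0 at y ∈ {1}; g ≡ 0 at y ∈ ∅; common: ∅.
  x = 1: f ≡ 0 at y ∈ {2}; g ≡ 0 at y ∈ {0, 7}; common: ∅.
  x = 2: f ≡ 0 at y ∈ {3}; g ≡ 0 at y ∈ {8}; common: ∅.
  x = 3: f ≡ 0 at y ∈ {4}; g ≡ 0 at y ∈ {4, 10}; common: {4}.
  x = 4: f ≡ 0 at y ∈ {5}; g ≡ 0 at y ∈ {3, 9}; common: ∅.
  x = 5: f ≡ 0 at y ∈ {6}; g ≡ 0 at y ∈ {5}; common: ∅.
  x = 6: f ≡ 0 at y ∈ {7}; g ≡ 0 at y ∈ {2, 6}; common: ∅.
  x = 7: f ≡ 0 at y ∈ {8}; g ≡ 0 at y ∈ ∅; common: ∅.
  x = 8: f ≡ 0 at y ∈ {9}; g ≡ 0 at y ∈ ∅; common: ∅.
  x = 9: f ≡ 0 at y ∈ {10}; g ≡ 0 at y ∈ ∅; common: ∅.
  x = 10: f ≡ 0 at y ∈ {0}; g ≡ 0 at y ∈ ∅; common: ∅.
Collecting: common zeros = {(3, 4)}, so the count is 1.
Comparison with the Bézout bound: 1 ≤ 2 = deg(f)·deg(g), as expected for curves with no common component (the affine F_11-count falls short of the bound because intersections may lie at infinity, over extension fields, or carry multiplicity).


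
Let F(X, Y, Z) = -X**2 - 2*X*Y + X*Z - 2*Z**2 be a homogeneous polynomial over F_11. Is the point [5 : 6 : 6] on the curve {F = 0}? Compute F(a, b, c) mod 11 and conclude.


F(5,6,6) ≡ 5 (mod 11); P is NOT on the curve.

Evaluate F(5, 6, 6) term-by-term (mod 11).
  -X**2 ↦ -1·25·1·1 = -25
  -2*X*Y ↦ -2·5·6·1 = -60
  X*Z ↦ 1·5·1·6 = 30
  -2*Z**2 ↦ -2·1·1·36 = -72
Sum: F(5, 6, 6) = (-25) + (-60) + (30) + (-72) = -127.
Reducing mod 11: -127 ≡ 5 (mod 11).
Since F(a, b, c) ≡ 5 ≠ 0 (mod 11), P does NOT lie on the curve.


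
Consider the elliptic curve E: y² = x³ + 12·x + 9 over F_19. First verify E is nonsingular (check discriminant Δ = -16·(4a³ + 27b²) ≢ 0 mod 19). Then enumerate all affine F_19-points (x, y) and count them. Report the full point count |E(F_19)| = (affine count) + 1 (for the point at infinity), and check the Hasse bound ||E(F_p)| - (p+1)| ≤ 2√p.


Affine points = {(0, 3), (0, 16), (4, 8), (4, 11), (5, 2), (5, 17), (8, 3), (8, 16), (11, 3), (11, 16), (12, 0), (13, 5), (13, 14), (15, 7), (15, 12)}; affine count = 15; |E(F_19)| = 16.

Discriminant check: Δ ∝ 4a³ + 27b² = 4·12³ + 27·9² = 4·1728 + 27·81 ≡ 17 (mod 19). Nonzero ⇒ E is nonsingular.
For each x ∈ F_19, compute rhs = x³ + 12·x + 9 mod 19, then count y ∈ F_19 with y² ≡ rhs.
  x = 0: rhs = 9, matching y values: 3, 16 (2 points).
  x = 1: rhs = 3, matching y values: none (0 points).
  x = 2: rhs = 3, matching y values: none (0 points).
  x = 3: rhs = 15, matching y values: none (0 points).
  x = 4: rhs = 7, matching y values: 8, 11 (2 points).
  x = 5: rhs = 4, matching y values: 2, 17 (2 points).
  x = 6: rhs = 12, matching y values: none (0 points).
  x = 7: rhs = 18, matching y values: none (0 points).
  x = 8: rhs = 9, matching y values: 3, 16 (2 points).
  x = 9: rhs = 10, matching y values: none (0 points).
  x = 10: rhs = 8, matching y values: none (0 points).
  x = 11: rhs = 9, matching y values: 3, 16 (2 points).
  x = 12: rhs = 0, matching y values: 0 (1 points).
  x = 13: rhs = 6, matching y values: 5, 14 (2 points).
  x = 14: rhs = 14, matching y values: none (0 points).
  x = 15: rhs = 11, matching y values: 7, 12 (2 points).
  x = 16: rhs = 3, matching y values: none (0 points).
  x = 17: rhs = 15, matching y values: none (0 points).
  x = 18: rhs = 15, matching y values: none (0 points).
Total affine count: 15.
Full point count |E(F_19)| = 15 + 1 = 16.
Hasse bound: |16 − (19+1)| = |-4| = 4 ≤ 2√19 ≈ 8.7178 ✓.


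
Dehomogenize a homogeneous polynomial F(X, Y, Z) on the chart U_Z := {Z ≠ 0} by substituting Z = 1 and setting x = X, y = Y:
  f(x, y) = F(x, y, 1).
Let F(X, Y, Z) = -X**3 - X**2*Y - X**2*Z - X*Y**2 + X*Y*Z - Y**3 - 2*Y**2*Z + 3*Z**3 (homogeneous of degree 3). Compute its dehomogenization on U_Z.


f(x, y) = -x**3 - x**2*y - x**2 - x*y**2 + x*y - y**3 - 2*y**2 + 3

On U_Z we set Z = 1. Each monomial c·X^i·Y^j·Z^k in F becomes c·x^i·y^j·1^k = c·x^i·y^j.
Substituting Z = 1: F(X, Y, 1) = -x**3 - x**2*y - x**2 - x*y**2 + x*y - y**3 - 2*y**2 + 3.
Note: deg(f) ≤ deg(F) = 3; strict inequality happens when F is divisible by Z (lost terms).


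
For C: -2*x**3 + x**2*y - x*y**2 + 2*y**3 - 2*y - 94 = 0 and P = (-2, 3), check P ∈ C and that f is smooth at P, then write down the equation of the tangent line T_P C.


Tangent line at P: -45*x + 68*y - 294 = 0.

Step 1: f(-2, 3) = 0, so P lies on C.
Step 2: partial derivatives
  f_x(x, y) = -6*x**2 + 2*x*y - y**2, f_y(x, y) = x**2 - 2*x*y + 6*y**2 - 2.
  f_x(P) = -45, f_y(P) = 68 (gradient nonzero, so P is smooth).
Step 3: tangent line at P: -45·(x − -2) + 68·(y − 3) = 0.
Expanding: -45*x + 68*y - 294 = 0.


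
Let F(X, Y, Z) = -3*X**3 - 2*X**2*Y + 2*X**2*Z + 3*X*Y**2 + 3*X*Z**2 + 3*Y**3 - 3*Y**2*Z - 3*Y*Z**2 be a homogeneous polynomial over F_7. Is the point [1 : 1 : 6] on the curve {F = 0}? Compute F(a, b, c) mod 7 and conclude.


F(1,1,6) ≡ 2 (mod 7); P is NOT on the curve.

Evaluate F(1, 1, 6) term-by-term (mod 7).
  -3*X**3 ↦ -3·1·1·1 = -3
  -2*X**2*Y ↦ -2·1·1·1 = -2
  2*X**2*Z ↦ 2·1·1·6 = 12
  3*X*Y**2 ↦ 3·1·1·1 = 3
  3*X*Z**2 ↦ 3·1·1·36 = 108
  3*Y**3 ↦ 3·1·1·1 = 3
  -3*Y**2*Z ↦ -3·1·1·6 = -18
  -3*Y*Z**2 ↦ -3·1·1·36 = -108
Sum: F(1, 1, 6) = (-3) + (-2) + (12) + (3) + (108) + (3) + (-18) + (-108) = -5.
Reducing mod 7: -5 ≡ 2 (mod 7).
Since F(a, b, c) ≡ 2 ≠ 0 (mod 7), P does NOT lie on the curve.


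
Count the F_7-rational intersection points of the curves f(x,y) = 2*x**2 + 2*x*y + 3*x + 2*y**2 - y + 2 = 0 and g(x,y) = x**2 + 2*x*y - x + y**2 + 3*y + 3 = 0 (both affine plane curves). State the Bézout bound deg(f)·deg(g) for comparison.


Common zeros: {(6, 1)}; count = 1; Bézout bound = 4.

deg(f) = 2, deg(g) = 2, so Bézout bound = 4.
Scan x ∈ F_7. For each x, list the y ∈ F_7 with f(x, y) ≡ 0 and those with g(x, y) ≡ 0 (mod 7); the common zeros in that column are the intersection.
  x = 0: f ≡ 0 at y ∈ ∅; g ≡ 0 at y ∈ {1, 3}; common: ∅.
  x = 1: f ≡ 0 at y ∈ {0, 3}; g ≡ 0 at y ∈ ∅; common: ∅.
  x = 2: f ≡ 0 at y ∈ {1}; g ≡ 0 at y ∈ {3, 4}; common: ∅.
  x = 3: f ≡ 0 at y ∈ ∅; g ≡ 0 at y ∈ ∅; common: ∅.
  x = 4: f ≡ 0 at y ∈ ∅; g ≡ 0 at y ∈ ∅; common: ∅.
  x = 5: f ≡ 0 at y ∈ {3}; g ≡ 0 at y ∈ {4}; common: ∅.
  x = 6: f ≡ 0 at y ∈ {1, 4}; g ≡ 0 at y ∈ {1, 5}; common: {1}.
Collecting: common zeros = {(6, 1)}, so the count is 1.
Comparison with the Bézout bound: 1 ≤ 4 = deg(f)·deg(g), as expected for curves with no common component (the affine F_7-count falls short of the bound because intersections may lie at infinity, over extension fields, or carry multiplicity).


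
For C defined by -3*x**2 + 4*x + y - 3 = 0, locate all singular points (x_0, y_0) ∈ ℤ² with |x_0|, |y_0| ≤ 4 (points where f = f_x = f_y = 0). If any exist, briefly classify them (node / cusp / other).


No singular points in the scanned grid; C is smooth there.

Compute partial derivatives:
  f_x = 4 - 6*x.
  f_y = 1.
f_y = 1 is a nonzero constant, so f_y never vanishes: no point (x, y) can satisfy f = f_x = f_y = 0. In particular no (x, y) ∈ {−4, ..., 4}² is singular; the curve is smooth.


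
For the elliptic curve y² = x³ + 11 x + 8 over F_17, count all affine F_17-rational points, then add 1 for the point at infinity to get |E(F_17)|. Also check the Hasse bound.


Affine points = {(0, 5), (0, 12), (2, 2), (2, 15), (3, 0), (5, 1), (5, 16), (6, 1), (6, 16), (8, 8), (8, 9), (10, 8), (10, 9), (11, 7), (11, 10), (12, 7), (12, 10), (13, 6), (13, 11), (14, 4), (14, 13), (16, 8), (16, 9)}; affine count = 23; |E(F_17)| = 24.

Discriminant check: Δ ∝ 4a³ + 27b² = 4·11³ + 27·8² = 4·1331 + 27·64 ≡ 14 (mod 17). Nonzero ⇒ E is nonsingular.
For each x ∈ F_17, compute rhs = x³ + 11·x + 8 mod 17, then count y ∈ F_17 with y² ≡ rhs.
  x = 0: rhs = 8, matching y values: 5, 12 (2 points).
  x = 1: rhs = 3, matching y values: none (0 points).
  x = 2: rhs = 4, matching y values: 2, 15 (2 points).
  x = 3: rhs = 0, matching y values: 0 (1 points).
  x = 4: rhs = 14, matching y values: none (0 points).
  x = 5: rhs = 1, matching y values: 1, 16 (2 points).
  x = 6: rhs = 1, matching y values: 1, 16 (2 points).
  x = 7: rhs = 3, matching y values: none (0 points).
  x = 8: rhs = 13, matching y values: 8, 9 (2 points).
  x = 9: rhs = 3, matching y values: none (0 points).
  x = 10: rhs = 13, matching y values: 8, 9 (2 points).
  x = 11: rhs = 15, matching y values: 7, 10 (2 points).
  x = 12: rhs = 15, matching y values: 7, 10 (2 points).
  x = 13: rhs = 2, matching y values: 6, 11 (2 points).
  x = 14: rhs = 16, matching y values: 4, 13 (2 points).
  x = 15: rhs = 12, matching y values: none (0 points).
  x = 16: rhs = 13, matching y values: 8, 9 (2 points).
Total affine count: 23.
Full point count |E(F_17)| = 23 + 1 = 24.
Hasse bound: |24 − (17+1)| = |6| = 6 ≤ 2√17 ≈ 8.2462 ✓.


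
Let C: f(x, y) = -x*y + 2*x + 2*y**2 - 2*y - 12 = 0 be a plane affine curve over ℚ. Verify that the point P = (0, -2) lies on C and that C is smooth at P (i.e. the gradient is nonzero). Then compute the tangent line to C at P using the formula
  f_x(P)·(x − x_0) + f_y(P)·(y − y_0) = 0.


Tangent line at P: 4*x - 10*y - 20 = 0.

Step 1: f(0, -2) = 0, so P lies on C.
Step 2: partial derivatives
  f_x(x, y) = 2 - y, f_y(x, y) = -x + 4*y - 2.
  f_x(P) = 4, f_y(P) = -10 (gradient nonzero, so P is smooth).
Step 3: tangent line at P: 4·(x − 0) + -10·(y − -2) = 0.
Expanding: 4*x - 10*y - 20 = 0.


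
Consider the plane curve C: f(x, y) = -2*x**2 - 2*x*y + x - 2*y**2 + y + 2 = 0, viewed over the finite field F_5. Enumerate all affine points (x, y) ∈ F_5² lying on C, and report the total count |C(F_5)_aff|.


Affine F_5-points: {(1, 3), (1, 4), (3, 1), (3, 4), (4, 1), (4, 3)}; count = 6.

For each of the 25 pairs (x, y) ∈ F_5², evaluate f(x, y) mod 5. Record the zeros.
  x = 0: [0↦2, 1↦1, 2↦1, 3↦2, 4↦4]  zeros at y ∈ ∅
  x = 1: [0↦1, 1↦3, 2↦1, 3↦0, 4↦0]  zeros at y ∈ {3, 4}
  x = 2: [0↦1, 1↦1, 2↦2, 3↦4, 4↦2]  zeros at y ∈ ∅
  x = 3: [0↦2, 1↦0, 2↦4, 3↦4, 4↦0]  zeros at y ∈ {1, 4}
  x = 4: [0↦4, 1↦0, 2↦2, 3↦0, 4↦4]  zeros at y ∈ {1, 3}
Collecting zeros: affine points = {(1, 3), (1, 4), (3, 1), (3, 4), (4, 1), (4, 3)}.
Total count |C(F_5)_aff| = 6.


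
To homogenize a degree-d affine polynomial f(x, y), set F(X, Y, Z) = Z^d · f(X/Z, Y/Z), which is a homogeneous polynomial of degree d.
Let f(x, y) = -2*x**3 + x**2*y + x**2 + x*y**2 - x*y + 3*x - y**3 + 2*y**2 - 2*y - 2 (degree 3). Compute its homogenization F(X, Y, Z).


F(X, Y, Z) = -2*X**3 + X**2*Y + X**2*Z + X*Y**2 - X*Y*Z + 3*X*Z**2 - Y**3 + 2*Y**2*Z - 2*Y*Z**2 - 2*Z**3

deg(f) = 3.
Substitute x = X/Z, y = Y/Z into f, then multiply by Z^3.
  monomial -2·x^3·y^0 ↦ -2·X^3·Y^0·Z^0.
  monomial 1·x^2·y^1 ↦ 1·X^2·Y^1·Z^0.
  monomial 1·x^2·y^0 ↦ 1·X^2·Y^0·Z^1.
  monomial 1·x^1·y^2 ↦ 1·X^1·Y^2·Z^0.
  monomial -1·x^1·y^1 ↦ -1·X^1·Y^1·Z^1.
  monomial 3·x^1·y^0 ↦ 3·X^1·Y^0·Z^2.
  monomial -1·x^0·y^3 ↦ -1·X^0·Y^3·Z^0.
  monomial 2·x^0·y^2 ↦ 2·X^0·Y^2·Z^1.
  monomial -2·x^0·y^1 ↦ -2·X^0·Y^1·Z^2.
  monomial -2·x^0·y^0 ↦ -2·X^0·Y^0·Z^3.
Collecting: F(X, Y, Z) = -2*X**3 + X**2*Y + X**2*Z + X*Y**2 - X*Y*Z + 3*X*Z**2 - Y**3 + 2*Y**2*Z - 2*Y*Z**2 - 2*Z**3.


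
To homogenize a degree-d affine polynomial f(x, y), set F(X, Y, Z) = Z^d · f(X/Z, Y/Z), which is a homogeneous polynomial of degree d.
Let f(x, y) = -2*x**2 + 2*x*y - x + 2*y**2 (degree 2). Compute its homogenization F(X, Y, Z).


F(X, Y, Z) = -2*X**2 + 2*X*Y - X*Z + 2*Y**2

deg(f) = 2.
Substitute x = X/Z, y = Y/Z into f, then multiply by Z^2.
  monomial -2·x^2·y^0 ↦ -2·X^2·Y^0·Z^0.
  monomial 2·x^1·y^1 ↦ 2·X^1·Y^1·Z^0.
  monomial -1·x^1·y^0 ↦ -1·X^1·Y^0·Z^1.
  monomial 2·x^0·y^2 ↦ 2·X^0·Y^2·Z^0.
Collecting: F(X, Y, Z) = -2*X**2 + 2*X*Y - X*Z + 2*Y**2.


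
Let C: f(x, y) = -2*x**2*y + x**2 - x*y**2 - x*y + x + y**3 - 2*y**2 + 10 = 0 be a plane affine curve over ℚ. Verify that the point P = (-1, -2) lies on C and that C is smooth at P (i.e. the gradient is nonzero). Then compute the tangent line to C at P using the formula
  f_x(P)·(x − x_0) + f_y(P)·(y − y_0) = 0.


Tangent line at P: -11*x + 15*y + 19 = 0.

Step 1: f(-1, -2) = 0, so P lies on C.
Step 2: partial derivatives
  f_x(x, y) = -4*x*y + 2*x - y**2 - y + 1, f_y(x, y) = -2*x**2 - 2*x*y - x + 3*y**2 - 4*y.
  f_x(P) = -11, f_y(P) = 15 (gradient nonzero, so P is smooth).
Step 3: tangent line at P: -11·(x − -1) + 15·(y − -2) = 0.
Expanding: -11*x + 15*y + 19 = 0.


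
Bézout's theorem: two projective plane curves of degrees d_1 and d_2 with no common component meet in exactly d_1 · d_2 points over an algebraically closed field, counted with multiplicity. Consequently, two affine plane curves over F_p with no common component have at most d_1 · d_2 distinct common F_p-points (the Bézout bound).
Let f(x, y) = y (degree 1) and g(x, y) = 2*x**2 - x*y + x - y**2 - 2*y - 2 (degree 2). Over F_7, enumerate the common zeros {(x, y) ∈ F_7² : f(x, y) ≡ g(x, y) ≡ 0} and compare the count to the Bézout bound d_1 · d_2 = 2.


Common zeros: ∅; count = 0; Bézout bound = 2.

deg(f) = 1, deg(g) = 2, so Bézout bound = 2.
Scan x ∈ F_7. For each x, list the y ∈ F_7 with f(x, y) ≡ 0 and those with g(x, y) ≡ 0 (mod 7); the common zeros in that column are the intersection.
  x = 0: f ≡ 0 at y ∈ {0}; g ≡ 0 at y ∈ ∅; common: ∅.
  x = 1: f ≡ 0 at y ∈ {0}; g ≡ 0 at y ∈ ∅; common: ∅.
  x = 2: f ≡ 0 at y ∈ {0}; g ≡ 0 at y ∈ ∅; common: ∅.
  x = 3: f ≡ 0 at y ∈ {0}; g ≡ 0 at y ∈ ∅; common: ∅.
  x = 4: f ≡ 0 at y ∈ {0}; g ≡ 0 at y ∈ {3, 5}; common: ∅.
  x = 5: f ≡ 0 at y ∈ {0}; g ≡ 0 at y ∈ {2, 5}; common: ∅.
  x = 6: f ≡ 0 at y ∈ {0}; g ≡ 0 at y ∈ {2, 4}; common: ∅.
Collecting: common zeros = ∅, so the count is 0.
Comparison with the Bézout bound: 0 ≤ 2 = deg(f)·deg(g), as expected for curves with no common component (the affine F_7-count falls short of the bound because intersections may lie at infinity, over extension fields, or carry multiplicity).


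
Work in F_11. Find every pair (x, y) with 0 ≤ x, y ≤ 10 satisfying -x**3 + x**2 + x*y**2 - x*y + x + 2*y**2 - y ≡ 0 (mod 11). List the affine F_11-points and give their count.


Affine F_11-points: {(0, 0), (0, 6), (1, 3), (1, 5), (4, 0), (4, 10), (5, 6), (5, 9), (7, 1), (7, 6), (8, 0), (8, 2), (9, 1)}; count = 13.

For each of the 121 pairs (x, y) ∈ F_11², evaluate f(x, y) mod 11. Record the zeros.
  x = 0: [0↦0, 1↦1, 2↦6, 3↦4, 4↦6, 5↦1, 6↦0, 7↦3, 8↦10, 9↦10, 10↦3]  zeros at y ∈ {0, 6}
  x = 1: [0↦1, 1↦2, 2↦9, 3↦0, 4↦8, 5↦0, 6↦9, 7↦2, 8↦1, 9↦6, 10↦6]  zeros at y ∈ {3, 5}
  x = 2: [0↦9, 1↦10, 2↦8, 3↦3, 4↦6, 5↦6, 6↦3, 7↦8, 8↦10, 9↦9, 10↦5]  zeros at y ∈ ∅
  x = 3: [0↦7, 1↦8, 2↦8, 3↦7, 4↦5, 5↦2, 6↦9, 7↦4, 8↦9, 9↦2, 10↦5]  zeros at y ∈ ∅
  x = 4: [0↦0, 1↦1, 2↦3, 3↦6, 4↦10, 5↦4, 6↦10, 7↦6, 8↦3, 9↦1, 10↦0]  zeros at y ∈ {0, 10}
  x = 5: [0↦4, 1↦5, 2↦9, 3↦5, 4↦4, 5↦6, 6↦0, 7↦8, 8↦8, 9↦0, 10↦6]  zeros at y ∈ {6, 9}
  x = 6: [0↦2, 1↦3, 2↦9, 3↦9, 4↦3, 5↦2, 6↦6, 7↦4, 8↦7, 9↦4, 10↦6]  zeros at y ∈ ∅
  x = 7: [0↦10, 1↦0, 2↦8, 3↦1, 4↦1, 5↦8, 6↦0, 7↦10, 8↦5, 9↦7, 10↦5]  zeros at y ∈ {1, 6}
  x = 8: [0↦0, 1↦1, 2↦0, 3↦8, 4↦3, 5↦7, 6↦9, 7↦9, 8↦7, 9↦3, 10↦8]  zeros at y ∈ {0, 2}
  x = 9: [0↦10, 1↦0, 2↦1, 3↦2, 4↦3, 5↦4, 6↦5, 7↦6, 8↦7, 9↦8, 10↦9]  zeros at y ∈ {1}
  x = 10: [0↦1, 1↦2, 2↦5, 3↦10, 4↦6, 5↦4, 6↦4, 7↦6, 8↦10, 9↦5, 10↦2]  zeros at y ∈ ∅
Collecting zeros: affine points = {(0, 0), (0, 6), (1, 3), (1, 5), (4, 0), (4, 10), (5, 6), (5, 9), (7, 1), (7, 6), (8, 0), (8, 2), (9, 1)}.
Total count |C(F_11)_aff| = 13.


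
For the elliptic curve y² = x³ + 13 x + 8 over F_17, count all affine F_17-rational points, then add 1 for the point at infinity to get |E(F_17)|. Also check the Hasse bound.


Affine points = {(0, 5), (0, 12), (2, 5), (2, 12), (6, 8), (6, 9), (7, 0), (9, 2), (9, 15), (10, 4), (10, 13), (15, 5), (15, 12)}; affine count = 13; |E(F_17)| = 14.

Discriminant check: Δ ∝ 4a³ + 27b² = 4·13³ + 27·8² = 4·2197 + 27·64 ≡ 10 (mod 17). Nonzero ⇒ E is nonsingular.
For each x ∈ F_17, compute rhs = x³ + 13·x + 8 mod 17, then count y ∈ F_17 with y² ≡ rhs.
  x = 0: rhs = 8, matching y values: 5, 12 (2 points).
  x = 1: rhs = 5, matching y values: none (0 points).
  x = 2: rhs = 8, matching y values: 5, 12 (2 points).
  x = 3: rhs = 6, matching y values: none (0 points).
  x = 4: rhs = 5, matching y values: none (0 points).
  x = 5: rhs = 11, matching y values: none (0 points).
  x = 6: rhs = 13, matching y values: 8, 9 (2 points).
  x = 7: rhs = 0, matching y values: 0 (1 points).
  x = 8: rhs = 12, matching y values: none (0 points).
  x = 9: rhs = 4, matching y values: 2, 15 (2 points).
  x = 10: rhs = 16, matching y values: 4, 13 (2 points).
  x = 11: rhs = 3, matching y values: none (0 points).
  x = 12: rhs = 5, matching y values: none (0 points).
  x = 13: rhs = 11, matching y values: none (0 points).
  x = 14: rhs = 10, matching y values: none (0 points).
  x = 15: rhs = 8, matching y values: 5, 12 (2 points).
  x = 16: rhs = 11, matching y values: none (0 points).
Total affine count: 13.
Full point count |E(F_17)| = 13 + 1 = 14.
Hasse bound: |14 − (17+1)| = |-4| = 4 ≤ 2√17 ≈ 8.2462 ✓.


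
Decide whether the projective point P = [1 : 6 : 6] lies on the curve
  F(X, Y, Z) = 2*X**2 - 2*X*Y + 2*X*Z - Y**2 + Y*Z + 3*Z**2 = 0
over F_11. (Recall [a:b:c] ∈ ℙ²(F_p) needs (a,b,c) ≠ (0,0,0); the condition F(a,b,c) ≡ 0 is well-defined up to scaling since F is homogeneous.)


F(1,6,6) ≡ 0 (mod 11); P is on the curve.

Evaluate F(1, 6, 6) term-by-term (mod 11).
  2*X**2 ↦ 2·1·1·1 = 2
  -2*X*Y ↦ -2·1·6·1 = -12
  2*X*Z ↦ 2·1·1·6 = 12
  -Y**2 ↦ -1·1·36·1 = -36
  Y*Z ↦ 1·1·6·6 = 36
  3*Z**2 ↦ 3·1·1·36 = 108
Sum: F(1, 6, 6) = (2) + (-12) + (12) + (-36) + (36) + (108) = 110.
Reducing mod 11: 110 ≡ 0 (mod 11).
Since F(a, b, c) ≡ 0 (mod 11), P lies on the curve.


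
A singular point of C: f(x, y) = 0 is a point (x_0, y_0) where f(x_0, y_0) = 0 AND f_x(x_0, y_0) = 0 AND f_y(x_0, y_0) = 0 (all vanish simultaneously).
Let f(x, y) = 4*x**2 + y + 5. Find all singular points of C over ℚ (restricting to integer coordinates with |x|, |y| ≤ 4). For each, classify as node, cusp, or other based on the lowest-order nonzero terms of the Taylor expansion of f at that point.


No singular points in the scanned grid; C is smooth there.

Compute partial derivatives:
  f_x = 8*x.
  f_y = 1.
f_y = 1 is a nonzero constant, so f_y never vanishes: no point (x, y) can satisfy f = f_x = f_y = 0. In particular no (x, y) ∈ {−4, ..., 4}² is singular; the curve is smooth.


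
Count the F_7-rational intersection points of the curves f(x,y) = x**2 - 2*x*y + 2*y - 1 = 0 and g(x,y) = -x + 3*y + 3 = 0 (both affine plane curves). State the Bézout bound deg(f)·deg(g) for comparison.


Common zeros: {(1, 4), (5, 3)}; count = 2; Bézout bound = 2.

deg(f) = 2, deg(g) = 1, so Bézout bound = 2.
Scan x ∈ F_7. For each x, list the y ∈ F_7 with f(x, y) ≡ 0 and those with g(x, y) ≡ 0 (mod 7); the common zeros in that column are the intersection.
  x = 0: f ≡ 0 at y ∈ {4}; g ≡ 0 at y ∈ {6}; common: ∅.
  x = 1: f ≡ 0 at y ∈ {0, 1, 2, 3, 4, 5, 6}; g ≡ 0 at y ∈ {4}; common: {4}.
  x = 2: f ≡ 0 at y ∈ {5}; g ≡ 0 at y ∈ {2}; common: ∅.
  x = 3: f ≡ 0 at y ∈ {2}; g ≡ 0 at y ∈ {0}; common: ∅.
  x = 4: f ≡ 0 at y ∈ {6}; g ≡ 0 at y ∈ {5}; common: ∅.
  x = 5: f ≡ 0 at y ∈ {3}; g ≡ 0 at y ∈ {3}; common: {3}.
  x = 6: f ≡ 0 at y ∈ {0}; g ≡ 0 at y ∈ {1}; common: ∅.
Collecting: common zeros = {(1, 4), (5, 3)}, so the count is 2.
Comparison with the Bézout bound: 2 ≤ 2 = deg(f)·deg(g), as expected for curves with no common component (the bound is attained).
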